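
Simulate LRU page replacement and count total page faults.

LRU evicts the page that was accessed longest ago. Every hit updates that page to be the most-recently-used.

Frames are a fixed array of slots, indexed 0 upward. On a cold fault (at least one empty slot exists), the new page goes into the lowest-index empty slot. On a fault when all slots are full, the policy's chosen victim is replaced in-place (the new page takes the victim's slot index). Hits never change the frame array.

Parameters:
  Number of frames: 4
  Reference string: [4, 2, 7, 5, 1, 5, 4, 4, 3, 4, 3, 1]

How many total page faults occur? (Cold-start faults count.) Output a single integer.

Step 0: ref 4 → FAULT, frames=[4,-,-,-]
Step 1: ref 2 → FAULT, frames=[4,2,-,-]
Step 2: ref 7 → FAULT, frames=[4,2,7,-]
Step 3: ref 5 → FAULT, frames=[4,2,7,5]
Step 4: ref 1 → FAULT (evict 4), frames=[1,2,7,5]
Step 5: ref 5 → HIT, frames=[1,2,7,5]
Step 6: ref 4 → FAULT (evict 2), frames=[1,4,7,5]
Step 7: ref 4 → HIT, frames=[1,4,7,5]
Step 8: ref 3 → FAULT (evict 7), frames=[1,4,3,5]
Step 9: ref 4 → HIT, frames=[1,4,3,5]
Step 10: ref 3 → HIT, frames=[1,4,3,5]
Step 11: ref 1 → HIT, frames=[1,4,3,5]
Total faults: 7

Answer: 7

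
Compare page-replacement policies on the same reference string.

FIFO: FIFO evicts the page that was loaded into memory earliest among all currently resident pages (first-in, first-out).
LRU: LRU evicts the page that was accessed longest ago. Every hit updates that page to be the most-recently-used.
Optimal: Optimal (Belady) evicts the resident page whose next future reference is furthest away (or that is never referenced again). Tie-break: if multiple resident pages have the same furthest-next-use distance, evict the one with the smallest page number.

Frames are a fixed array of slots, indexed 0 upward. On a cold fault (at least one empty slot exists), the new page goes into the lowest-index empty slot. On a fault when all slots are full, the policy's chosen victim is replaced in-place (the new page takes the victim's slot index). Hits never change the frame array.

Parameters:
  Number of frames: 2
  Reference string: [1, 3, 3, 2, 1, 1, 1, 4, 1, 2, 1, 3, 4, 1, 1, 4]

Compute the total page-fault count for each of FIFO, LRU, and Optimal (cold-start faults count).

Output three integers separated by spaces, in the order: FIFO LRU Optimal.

--- FIFO ---
  step 0: ref 1 -> FAULT, frames=[1,-] (faults so far: 1)
  step 1: ref 3 -> FAULT, frames=[1,3] (faults so far: 2)
  step 2: ref 3 -> HIT, frames=[1,3] (faults so far: 2)
  step 3: ref 2 -> FAULT, evict 1, frames=[2,3] (faults so far: 3)
  step 4: ref 1 -> FAULT, evict 3, frames=[2,1] (faults so far: 4)
  step 5: ref 1 -> HIT, frames=[2,1] (faults so far: 4)
  step 6: ref 1 -> HIT, frames=[2,1] (faults so far: 4)
  step 7: ref 4 -> FAULT, evict 2, frames=[4,1] (faults so far: 5)
  step 8: ref 1 -> HIT, frames=[4,1] (faults so far: 5)
  step 9: ref 2 -> FAULT, evict 1, frames=[4,2] (faults so far: 6)
  step 10: ref 1 -> FAULT, evict 4, frames=[1,2] (faults so far: 7)
  step 11: ref 3 -> FAULT, evict 2, frames=[1,3] (faults so far: 8)
  step 12: ref 4 -> FAULT, evict 1, frames=[4,3] (faults so far: 9)
  step 13: ref 1 -> FAULT, evict 3, frames=[4,1] (faults so far: 10)
  step 14: ref 1 -> HIT, frames=[4,1] (faults so far: 10)
  step 15: ref 4 -> HIT, frames=[4,1] (faults so far: 10)
  FIFO total faults: 10
--- LRU ---
  step 0: ref 1 -> FAULT, frames=[1,-] (faults so far: 1)
  step 1: ref 3 -> FAULT, frames=[1,3] (faults so far: 2)
  step 2: ref 3 -> HIT, frames=[1,3] (faults so far: 2)
  step 3: ref 2 -> FAULT, evict 1, frames=[2,3] (faults so far: 3)
  step 4: ref 1 -> FAULT, evict 3, frames=[2,1] (faults so far: 4)
  step 5: ref 1 -> HIT, frames=[2,1] (faults so far: 4)
  step 6: ref 1 -> HIT, frames=[2,1] (faults so far: 4)
  step 7: ref 4 -> FAULT, evict 2, frames=[4,1] (faults so far: 5)
  step 8: ref 1 -> HIT, frames=[4,1] (faults so far: 5)
  step 9: ref 2 -> FAULT, evict 4, frames=[2,1] (faults so far: 6)
  step 10: ref 1 -> HIT, frames=[2,1] (faults so far: 6)
  step 11: ref 3 -> FAULT, evict 2, frames=[3,1] (faults so far: 7)
  step 12: ref 4 -> FAULT, evict 1, frames=[3,4] (faults so far: 8)
  step 13: ref 1 -> FAULT, evict 3, frames=[1,4] (faults so far: 9)
  step 14: ref 1 -> HIT, frames=[1,4] (faults so far: 9)
  step 15: ref 4 -> HIT, frames=[1,4] (faults so far: 9)
  LRU total faults: 9
--- Optimal ---
  step 0: ref 1 -> FAULT, frames=[1,-] (faults so far: 1)
  step 1: ref 3 -> FAULT, frames=[1,3] (faults so far: 2)
  step 2: ref 3 -> HIT, frames=[1,3] (faults so far: 2)
  step 3: ref 2 -> FAULT, evict 3, frames=[1,2] (faults so far: 3)
  step 4: ref 1 -> HIT, frames=[1,2] (faults so far: 3)
  step 5: ref 1 -> HIT, frames=[1,2] (faults so far: 3)
  step 6: ref 1 -> HIT, frames=[1,2] (faults so far: 3)
  step 7: ref 4 -> FAULT, evict 2, frames=[1,4] (faults so far: 4)
  step 8: ref 1 -> HIT, frames=[1,4] (faults so far: 4)
  step 9: ref 2 -> FAULT, evict 4, frames=[1,2] (faults so far: 5)
  step 10: ref 1 -> HIT, frames=[1,2] (faults so far: 5)
  step 11: ref 3 -> FAULT, evict 2, frames=[1,3] (faults so far: 6)
  step 12: ref 4 -> FAULT, evict 3, frames=[1,4] (faults so far: 7)
  step 13: ref 1 -> HIT, frames=[1,4] (faults so far: 7)
  step 14: ref 1 -> HIT, frames=[1,4] (faults so far: 7)
  step 15: ref 4 -> HIT, frames=[1,4] (faults so far: 7)
  Optimal total faults: 7

Answer: 10 9 7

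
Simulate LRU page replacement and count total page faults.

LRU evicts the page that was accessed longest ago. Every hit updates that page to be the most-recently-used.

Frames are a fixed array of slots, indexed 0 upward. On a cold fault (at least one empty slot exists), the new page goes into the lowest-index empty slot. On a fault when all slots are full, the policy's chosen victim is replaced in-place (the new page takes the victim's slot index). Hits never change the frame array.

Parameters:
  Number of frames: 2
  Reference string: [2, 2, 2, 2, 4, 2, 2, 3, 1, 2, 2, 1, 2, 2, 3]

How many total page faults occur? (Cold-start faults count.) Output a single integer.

Answer: 6

Derivation:
Step 0: ref 2 → FAULT, frames=[2,-]
Step 1: ref 2 → HIT, frames=[2,-]
Step 2: ref 2 → HIT, frames=[2,-]
Step 3: ref 2 → HIT, frames=[2,-]
Step 4: ref 4 → FAULT, frames=[2,4]
Step 5: ref 2 → HIT, frames=[2,4]
Step 6: ref 2 → HIT, frames=[2,4]
Step 7: ref 3 → FAULT (evict 4), frames=[2,3]
Step 8: ref 1 → FAULT (evict 2), frames=[1,3]
Step 9: ref 2 → FAULT (evict 3), frames=[1,2]
Step 10: ref 2 → HIT, frames=[1,2]
Step 11: ref 1 → HIT, frames=[1,2]
Step 12: ref 2 → HIT, frames=[1,2]
Step 13: ref 2 → HIT, frames=[1,2]
Step 14: ref 3 → FAULT (evict 1), frames=[3,2]
Total faults: 6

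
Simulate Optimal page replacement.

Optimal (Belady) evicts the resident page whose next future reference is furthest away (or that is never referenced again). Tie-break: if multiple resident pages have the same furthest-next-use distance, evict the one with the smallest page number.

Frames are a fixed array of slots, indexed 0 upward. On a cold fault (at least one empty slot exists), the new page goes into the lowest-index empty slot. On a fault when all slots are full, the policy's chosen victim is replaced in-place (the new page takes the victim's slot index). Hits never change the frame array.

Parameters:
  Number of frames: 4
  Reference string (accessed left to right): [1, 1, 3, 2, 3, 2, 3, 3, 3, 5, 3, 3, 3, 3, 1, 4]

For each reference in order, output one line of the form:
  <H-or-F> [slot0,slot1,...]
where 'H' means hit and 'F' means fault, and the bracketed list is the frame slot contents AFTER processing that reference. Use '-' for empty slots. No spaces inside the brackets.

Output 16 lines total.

F [1,-,-,-]
H [1,-,-,-]
F [1,3,-,-]
F [1,3,2,-]
H [1,3,2,-]
H [1,3,2,-]
H [1,3,2,-]
H [1,3,2,-]
H [1,3,2,-]
F [1,3,2,5]
H [1,3,2,5]
H [1,3,2,5]
H [1,3,2,5]
H [1,3,2,5]
H [1,3,2,5]
F [4,3,2,5]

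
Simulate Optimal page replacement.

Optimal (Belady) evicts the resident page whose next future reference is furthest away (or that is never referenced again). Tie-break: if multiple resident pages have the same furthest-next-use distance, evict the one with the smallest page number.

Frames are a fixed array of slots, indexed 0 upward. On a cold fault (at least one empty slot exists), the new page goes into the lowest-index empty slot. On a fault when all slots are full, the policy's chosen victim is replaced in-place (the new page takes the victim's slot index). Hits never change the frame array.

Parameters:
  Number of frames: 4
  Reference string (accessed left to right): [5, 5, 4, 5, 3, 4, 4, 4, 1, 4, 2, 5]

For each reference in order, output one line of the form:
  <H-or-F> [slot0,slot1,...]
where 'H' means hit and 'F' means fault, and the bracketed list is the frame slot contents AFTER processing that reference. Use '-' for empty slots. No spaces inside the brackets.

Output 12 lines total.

F [5,-,-,-]
H [5,-,-,-]
F [5,4,-,-]
H [5,4,-,-]
F [5,4,3,-]
H [5,4,3,-]
H [5,4,3,-]
H [5,4,3,-]
F [5,4,3,1]
H [5,4,3,1]
F [5,4,3,2]
H [5,4,3,2]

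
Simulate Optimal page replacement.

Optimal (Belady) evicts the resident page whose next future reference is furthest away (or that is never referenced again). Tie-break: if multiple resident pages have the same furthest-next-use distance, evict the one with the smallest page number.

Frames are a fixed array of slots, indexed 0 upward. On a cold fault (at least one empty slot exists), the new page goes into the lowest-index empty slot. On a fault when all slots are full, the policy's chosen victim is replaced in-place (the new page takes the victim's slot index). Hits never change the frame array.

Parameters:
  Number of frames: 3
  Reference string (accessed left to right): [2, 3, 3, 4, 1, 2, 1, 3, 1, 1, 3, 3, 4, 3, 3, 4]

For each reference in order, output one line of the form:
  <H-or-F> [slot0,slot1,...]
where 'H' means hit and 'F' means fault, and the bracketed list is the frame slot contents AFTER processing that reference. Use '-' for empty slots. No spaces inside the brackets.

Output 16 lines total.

F [2,-,-]
F [2,3,-]
H [2,3,-]
F [2,3,4]
F [2,3,1]
H [2,3,1]
H [2,3,1]
H [2,3,1]
H [2,3,1]
H [2,3,1]
H [2,3,1]
H [2,3,1]
F [2,3,4]
H [2,3,4]
H [2,3,4]
H [2,3,4]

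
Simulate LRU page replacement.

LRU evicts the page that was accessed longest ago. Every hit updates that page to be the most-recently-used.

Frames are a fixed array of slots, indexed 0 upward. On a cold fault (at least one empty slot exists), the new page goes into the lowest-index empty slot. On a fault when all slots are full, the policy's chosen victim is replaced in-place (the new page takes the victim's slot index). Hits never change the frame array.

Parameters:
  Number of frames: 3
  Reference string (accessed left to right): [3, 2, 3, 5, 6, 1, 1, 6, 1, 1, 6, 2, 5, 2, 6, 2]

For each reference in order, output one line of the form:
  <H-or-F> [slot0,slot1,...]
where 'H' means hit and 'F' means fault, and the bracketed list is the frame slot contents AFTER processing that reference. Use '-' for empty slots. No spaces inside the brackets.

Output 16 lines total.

F [3,-,-]
F [3,2,-]
H [3,2,-]
F [3,2,5]
F [3,6,5]
F [1,6,5]
H [1,6,5]
H [1,6,5]
H [1,6,5]
H [1,6,5]
H [1,6,5]
F [1,6,2]
F [5,6,2]
H [5,6,2]
H [5,6,2]
H [5,6,2]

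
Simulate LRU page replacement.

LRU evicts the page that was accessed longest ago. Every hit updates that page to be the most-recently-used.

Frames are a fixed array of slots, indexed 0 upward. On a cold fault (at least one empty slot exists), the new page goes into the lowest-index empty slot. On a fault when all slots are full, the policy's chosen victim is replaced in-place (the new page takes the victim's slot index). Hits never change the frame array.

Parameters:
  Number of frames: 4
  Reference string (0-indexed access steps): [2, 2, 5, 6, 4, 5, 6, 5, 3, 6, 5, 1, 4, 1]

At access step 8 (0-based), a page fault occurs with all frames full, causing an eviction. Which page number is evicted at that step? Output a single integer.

Step 0: ref 2 -> FAULT, frames=[2,-,-,-]
Step 1: ref 2 -> HIT, frames=[2,-,-,-]
Step 2: ref 5 -> FAULT, frames=[2,5,-,-]
Step 3: ref 6 -> FAULT, frames=[2,5,6,-]
Step 4: ref 4 -> FAULT, frames=[2,5,6,4]
Step 5: ref 5 -> HIT, frames=[2,5,6,4]
Step 6: ref 6 -> HIT, frames=[2,5,6,4]
Step 7: ref 5 -> HIT, frames=[2,5,6,4]
Step 8: ref 3 -> FAULT, evict 2, frames=[3,5,6,4]
At step 8: evicted page 2

Answer: 2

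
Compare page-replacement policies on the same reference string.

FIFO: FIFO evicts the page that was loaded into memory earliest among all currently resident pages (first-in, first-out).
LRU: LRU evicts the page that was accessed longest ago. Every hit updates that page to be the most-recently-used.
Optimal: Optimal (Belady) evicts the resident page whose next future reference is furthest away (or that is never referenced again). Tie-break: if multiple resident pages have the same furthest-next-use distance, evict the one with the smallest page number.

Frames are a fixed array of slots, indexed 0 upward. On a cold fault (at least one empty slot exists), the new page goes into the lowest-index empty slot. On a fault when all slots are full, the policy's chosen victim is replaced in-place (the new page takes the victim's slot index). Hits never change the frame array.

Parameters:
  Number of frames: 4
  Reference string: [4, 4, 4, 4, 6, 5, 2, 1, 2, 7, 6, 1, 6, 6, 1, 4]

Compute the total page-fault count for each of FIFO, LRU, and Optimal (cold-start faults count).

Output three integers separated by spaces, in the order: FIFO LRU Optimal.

Answer: 8 8 6

Derivation:
--- FIFO ---
  step 0: ref 4 -> FAULT, frames=[4,-,-,-] (faults so far: 1)
  step 1: ref 4 -> HIT, frames=[4,-,-,-] (faults so far: 1)
  step 2: ref 4 -> HIT, frames=[4,-,-,-] (faults so far: 1)
  step 3: ref 4 -> HIT, frames=[4,-,-,-] (faults so far: 1)
  step 4: ref 6 -> FAULT, frames=[4,6,-,-] (faults so far: 2)
  step 5: ref 5 -> FAULT, frames=[4,6,5,-] (faults so far: 3)
  step 6: ref 2 -> FAULT, frames=[4,6,5,2] (faults so far: 4)
  step 7: ref 1 -> FAULT, evict 4, frames=[1,6,5,2] (faults so far: 5)
  step 8: ref 2 -> HIT, frames=[1,6,5,2] (faults so far: 5)
  step 9: ref 7 -> FAULT, evict 6, frames=[1,7,5,2] (faults so far: 6)
  step 10: ref 6 -> FAULT, evict 5, frames=[1,7,6,2] (faults so far: 7)
  step 11: ref 1 -> HIT, frames=[1,7,6,2] (faults so far: 7)
  step 12: ref 6 -> HIT, frames=[1,7,6,2] (faults so far: 7)
  step 13: ref 6 -> HIT, frames=[1,7,6,2] (faults so far: 7)
  step 14: ref 1 -> HIT, frames=[1,7,6,2] (faults so far: 7)
  step 15: ref 4 -> FAULT, evict 2, frames=[1,7,6,4] (faults so far: 8)
  FIFO total faults: 8
--- LRU ---
  step 0: ref 4 -> FAULT, frames=[4,-,-,-] (faults so far: 1)
  step 1: ref 4 -> HIT, frames=[4,-,-,-] (faults so far: 1)
  step 2: ref 4 -> HIT, frames=[4,-,-,-] (faults so far: 1)
  step 3: ref 4 -> HIT, frames=[4,-,-,-] (faults so far: 1)
  step 4: ref 6 -> FAULT, frames=[4,6,-,-] (faults so far: 2)
  step 5: ref 5 -> FAULT, frames=[4,6,5,-] (faults so far: 3)
  step 6: ref 2 -> FAULT, frames=[4,6,5,2] (faults so far: 4)
  step 7: ref 1 -> FAULT, evict 4, frames=[1,6,5,2] (faults so far: 5)
  step 8: ref 2 -> HIT, frames=[1,6,5,2] (faults so far: 5)
  step 9: ref 7 -> FAULT, evict 6, frames=[1,7,5,2] (faults so far: 6)
  step 10: ref 6 -> FAULT, evict 5, frames=[1,7,6,2] (faults so far: 7)
  step 11: ref 1 -> HIT, frames=[1,7,6,2] (faults so far: 7)
  step 12: ref 6 -> HIT, frames=[1,7,6,2] (faults so far: 7)
  step 13: ref 6 -> HIT, frames=[1,7,6,2] (faults so far: 7)
  step 14: ref 1 -> HIT, frames=[1,7,6,2] (faults so far: 7)
  step 15: ref 4 -> FAULT, evict 2, frames=[1,7,6,4] (faults so far: 8)
  LRU total faults: 8
--- Optimal ---
  step 0: ref 4 -> FAULT, frames=[4,-,-,-] (faults so far: 1)
  step 1: ref 4 -> HIT, frames=[4,-,-,-] (faults so far: 1)
  step 2: ref 4 -> HIT, frames=[4,-,-,-] (faults so far: 1)
  step 3: ref 4 -> HIT, frames=[4,-,-,-] (faults so far: 1)
  step 4: ref 6 -> FAULT, frames=[4,6,-,-] (faults so far: 2)
  step 5: ref 5 -> FAULT, frames=[4,6,5,-] (faults so far: 3)
  step 6: ref 2 -> FAULT, frames=[4,6,5,2] (faults so far: 4)
  step 7: ref 1 -> FAULT, evict 5, frames=[4,6,1,2] (faults so far: 5)
  step 8: ref 2 -> HIT, frames=[4,6,1,2] (faults so far: 5)
  step 9: ref 7 -> FAULT, evict 2, frames=[4,6,1,7] (faults so far: 6)
  step 10: ref 6 -> HIT, frames=[4,6,1,7] (faults so far: 6)
  step 11: ref 1 -> HIT, frames=[4,6,1,7] (faults so far: 6)
  step 12: ref 6 -> HIT, frames=[4,6,1,7] (faults so far: 6)
  step 13: ref 6 -> HIT, frames=[4,6,1,7] (faults so far: 6)
  step 14: ref 1 -> HIT, frames=[4,6,1,7] (faults so far: 6)
  step 15: ref 4 -> HIT, frames=[4,6,1,7] (faults so far: 6)
  Optimal total faults: 6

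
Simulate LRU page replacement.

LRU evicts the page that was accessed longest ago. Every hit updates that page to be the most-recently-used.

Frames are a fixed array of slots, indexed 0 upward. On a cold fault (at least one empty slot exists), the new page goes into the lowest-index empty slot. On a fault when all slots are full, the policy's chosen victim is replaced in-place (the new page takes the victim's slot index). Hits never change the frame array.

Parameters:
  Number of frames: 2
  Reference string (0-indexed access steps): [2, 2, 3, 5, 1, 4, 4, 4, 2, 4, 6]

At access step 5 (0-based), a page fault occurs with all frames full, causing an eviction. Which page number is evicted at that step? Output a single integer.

Step 0: ref 2 -> FAULT, frames=[2,-]
Step 1: ref 2 -> HIT, frames=[2,-]
Step 2: ref 3 -> FAULT, frames=[2,3]
Step 3: ref 5 -> FAULT, evict 2, frames=[5,3]
Step 4: ref 1 -> FAULT, evict 3, frames=[5,1]
Step 5: ref 4 -> FAULT, evict 5, frames=[4,1]
At step 5: evicted page 5

Answer: 5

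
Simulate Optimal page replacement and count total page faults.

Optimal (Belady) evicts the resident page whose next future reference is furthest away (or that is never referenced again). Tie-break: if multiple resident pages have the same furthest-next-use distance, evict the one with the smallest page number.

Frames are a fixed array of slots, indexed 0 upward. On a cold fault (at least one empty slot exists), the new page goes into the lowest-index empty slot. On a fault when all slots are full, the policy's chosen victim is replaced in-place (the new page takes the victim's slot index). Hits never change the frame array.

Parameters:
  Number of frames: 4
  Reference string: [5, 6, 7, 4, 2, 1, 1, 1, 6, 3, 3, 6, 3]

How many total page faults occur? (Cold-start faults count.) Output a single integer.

Step 0: ref 5 → FAULT, frames=[5,-,-,-]
Step 1: ref 6 → FAULT, frames=[5,6,-,-]
Step 2: ref 7 → FAULT, frames=[5,6,7,-]
Step 3: ref 4 → FAULT, frames=[5,6,7,4]
Step 4: ref 2 → FAULT (evict 4), frames=[5,6,7,2]
Step 5: ref 1 → FAULT (evict 2), frames=[5,6,7,1]
Step 6: ref 1 → HIT, frames=[5,6,7,1]
Step 7: ref 1 → HIT, frames=[5,6,7,1]
Step 8: ref 6 → HIT, frames=[5,6,7,1]
Step 9: ref 3 → FAULT (evict 1), frames=[5,6,7,3]
Step 10: ref 3 → HIT, frames=[5,6,7,3]
Step 11: ref 6 → HIT, frames=[5,6,7,3]
Step 12: ref 3 → HIT, frames=[5,6,7,3]
Total faults: 7

Answer: 7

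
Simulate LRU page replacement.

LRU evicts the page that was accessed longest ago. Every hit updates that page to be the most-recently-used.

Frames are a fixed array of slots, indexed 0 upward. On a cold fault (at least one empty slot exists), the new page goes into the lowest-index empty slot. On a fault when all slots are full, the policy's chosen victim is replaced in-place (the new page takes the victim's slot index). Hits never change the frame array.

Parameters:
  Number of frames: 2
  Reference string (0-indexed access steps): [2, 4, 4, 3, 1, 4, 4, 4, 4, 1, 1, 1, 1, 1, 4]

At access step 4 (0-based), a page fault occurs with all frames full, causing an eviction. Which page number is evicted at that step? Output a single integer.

Step 0: ref 2 -> FAULT, frames=[2,-]
Step 1: ref 4 -> FAULT, frames=[2,4]
Step 2: ref 4 -> HIT, frames=[2,4]
Step 3: ref 3 -> FAULT, evict 2, frames=[3,4]
Step 4: ref 1 -> FAULT, evict 4, frames=[3,1]
At step 4: evicted page 4

Answer: 4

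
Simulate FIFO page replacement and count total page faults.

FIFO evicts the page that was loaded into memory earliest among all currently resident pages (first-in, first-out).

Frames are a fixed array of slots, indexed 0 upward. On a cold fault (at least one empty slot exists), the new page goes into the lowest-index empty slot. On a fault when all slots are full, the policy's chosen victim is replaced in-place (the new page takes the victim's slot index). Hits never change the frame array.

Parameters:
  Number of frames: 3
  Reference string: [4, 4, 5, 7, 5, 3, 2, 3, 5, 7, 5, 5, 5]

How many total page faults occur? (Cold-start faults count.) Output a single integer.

Step 0: ref 4 → FAULT, frames=[4,-,-]
Step 1: ref 4 → HIT, frames=[4,-,-]
Step 2: ref 5 → FAULT, frames=[4,5,-]
Step 3: ref 7 → FAULT, frames=[4,5,7]
Step 4: ref 5 → HIT, frames=[4,5,7]
Step 5: ref 3 → FAULT (evict 4), frames=[3,5,7]
Step 6: ref 2 → FAULT (evict 5), frames=[3,2,7]
Step 7: ref 3 → HIT, frames=[3,2,7]
Step 8: ref 5 → FAULT (evict 7), frames=[3,2,5]
Step 9: ref 7 → FAULT (evict 3), frames=[7,2,5]
Step 10: ref 5 → HIT, frames=[7,2,5]
Step 11: ref 5 → HIT, frames=[7,2,5]
Step 12: ref 5 → HIT, frames=[7,2,5]
Total faults: 7

Answer: 7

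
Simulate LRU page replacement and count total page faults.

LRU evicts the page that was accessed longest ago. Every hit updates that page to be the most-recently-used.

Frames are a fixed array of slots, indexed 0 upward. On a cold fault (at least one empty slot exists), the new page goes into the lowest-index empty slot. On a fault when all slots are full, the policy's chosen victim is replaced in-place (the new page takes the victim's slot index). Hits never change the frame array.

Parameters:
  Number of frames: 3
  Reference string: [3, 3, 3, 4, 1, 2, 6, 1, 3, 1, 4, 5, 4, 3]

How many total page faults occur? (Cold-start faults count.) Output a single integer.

Answer: 9

Derivation:
Step 0: ref 3 → FAULT, frames=[3,-,-]
Step 1: ref 3 → HIT, frames=[3,-,-]
Step 2: ref 3 → HIT, frames=[3,-,-]
Step 3: ref 4 → FAULT, frames=[3,4,-]
Step 4: ref 1 → FAULT, frames=[3,4,1]
Step 5: ref 2 → FAULT (evict 3), frames=[2,4,1]
Step 6: ref 6 → FAULT (evict 4), frames=[2,6,1]
Step 7: ref 1 → HIT, frames=[2,6,1]
Step 8: ref 3 → FAULT (evict 2), frames=[3,6,1]
Step 9: ref 1 → HIT, frames=[3,6,1]
Step 10: ref 4 → FAULT (evict 6), frames=[3,4,1]
Step 11: ref 5 → FAULT (evict 3), frames=[5,4,1]
Step 12: ref 4 → HIT, frames=[5,4,1]
Step 13: ref 3 → FAULT (evict 1), frames=[5,4,3]
Total faults: 9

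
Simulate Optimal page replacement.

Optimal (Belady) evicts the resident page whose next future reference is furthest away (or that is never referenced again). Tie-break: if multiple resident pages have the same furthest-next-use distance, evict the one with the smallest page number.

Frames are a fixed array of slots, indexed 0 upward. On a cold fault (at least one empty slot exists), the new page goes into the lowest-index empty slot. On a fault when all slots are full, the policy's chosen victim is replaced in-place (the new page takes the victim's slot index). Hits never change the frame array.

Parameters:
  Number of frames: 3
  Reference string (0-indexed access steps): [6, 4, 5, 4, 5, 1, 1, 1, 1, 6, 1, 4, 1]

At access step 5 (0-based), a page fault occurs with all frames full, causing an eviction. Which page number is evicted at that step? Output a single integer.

Answer: 5

Derivation:
Step 0: ref 6 -> FAULT, frames=[6,-,-]
Step 1: ref 4 -> FAULT, frames=[6,4,-]
Step 2: ref 5 -> FAULT, frames=[6,4,5]
Step 3: ref 4 -> HIT, frames=[6,4,5]
Step 4: ref 5 -> HIT, frames=[6,4,5]
Step 5: ref 1 -> FAULT, evict 5, frames=[6,4,1]
At step 5: evicted page 5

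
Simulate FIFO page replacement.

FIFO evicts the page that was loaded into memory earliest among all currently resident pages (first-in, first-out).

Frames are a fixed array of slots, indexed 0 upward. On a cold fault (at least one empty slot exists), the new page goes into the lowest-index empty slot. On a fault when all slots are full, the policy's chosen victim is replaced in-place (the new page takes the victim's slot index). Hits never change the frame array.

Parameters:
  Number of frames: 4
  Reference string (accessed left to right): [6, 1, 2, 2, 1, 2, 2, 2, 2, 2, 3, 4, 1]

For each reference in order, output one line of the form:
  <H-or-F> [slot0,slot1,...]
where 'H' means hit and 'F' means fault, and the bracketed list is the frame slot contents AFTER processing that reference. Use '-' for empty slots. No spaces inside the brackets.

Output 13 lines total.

F [6,-,-,-]
F [6,1,-,-]
F [6,1,2,-]
H [6,1,2,-]
H [6,1,2,-]
H [6,1,2,-]
H [6,1,2,-]
H [6,1,2,-]
H [6,1,2,-]
H [6,1,2,-]
F [6,1,2,3]
F [4,1,2,3]
H [4,1,2,3]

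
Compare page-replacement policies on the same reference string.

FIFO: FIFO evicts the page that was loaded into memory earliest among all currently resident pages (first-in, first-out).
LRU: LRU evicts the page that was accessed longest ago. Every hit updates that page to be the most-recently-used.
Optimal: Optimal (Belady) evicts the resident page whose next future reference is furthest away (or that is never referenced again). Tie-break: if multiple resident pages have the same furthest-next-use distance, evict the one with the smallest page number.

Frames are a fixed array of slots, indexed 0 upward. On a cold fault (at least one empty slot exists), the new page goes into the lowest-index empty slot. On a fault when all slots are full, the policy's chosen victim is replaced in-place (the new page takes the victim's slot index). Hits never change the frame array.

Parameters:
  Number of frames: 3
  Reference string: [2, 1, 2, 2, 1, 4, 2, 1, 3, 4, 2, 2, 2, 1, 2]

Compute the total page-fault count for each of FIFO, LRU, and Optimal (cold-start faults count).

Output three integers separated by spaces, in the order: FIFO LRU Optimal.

--- FIFO ---
  step 0: ref 2 -> FAULT, frames=[2,-,-] (faults so far: 1)
  step 1: ref 1 -> FAULT, frames=[2,1,-] (faults so far: 2)
  step 2: ref 2 -> HIT, frames=[2,1,-] (faults so far: 2)
  step 3: ref 2 -> HIT, frames=[2,1,-] (faults so far: 2)
  step 4: ref 1 -> HIT, frames=[2,1,-] (faults so far: 2)
  step 5: ref 4 -> FAULT, frames=[2,1,4] (faults so far: 3)
  step 6: ref 2 -> HIT, frames=[2,1,4] (faults so far: 3)
  step 7: ref 1 -> HIT, frames=[2,1,4] (faults so far: 3)
  step 8: ref 3 -> FAULT, evict 2, frames=[3,1,4] (faults so far: 4)
  step 9: ref 4 -> HIT, frames=[3,1,4] (faults so far: 4)
  step 10: ref 2 -> FAULT, evict 1, frames=[3,2,4] (faults so far: 5)
  step 11: ref 2 -> HIT, frames=[3,2,4] (faults so far: 5)
  step 12: ref 2 -> HIT, frames=[3,2,4] (faults so far: 5)
  step 13: ref 1 -> FAULT, evict 4, frames=[3,2,1] (faults so far: 6)
  step 14: ref 2 -> HIT, frames=[3,2,1] (faults so far: 6)
  FIFO total faults: 6
--- LRU ---
  step 0: ref 2 -> FAULT, frames=[2,-,-] (faults so far: 1)
  step 1: ref 1 -> FAULT, frames=[2,1,-] (faults so far: 2)
  step 2: ref 2 -> HIT, frames=[2,1,-] (faults so far: 2)
  step 3: ref 2 -> HIT, frames=[2,1,-] (faults so far: 2)
  step 4: ref 1 -> HIT, frames=[2,1,-] (faults so far: 2)
  step 5: ref 4 -> FAULT, frames=[2,1,4] (faults so far: 3)
  step 6: ref 2 -> HIT, frames=[2,1,4] (faults so far: 3)
  step 7: ref 1 -> HIT, frames=[2,1,4] (faults so far: 3)
  step 8: ref 3 -> FAULT, evict 4, frames=[2,1,3] (faults so far: 4)
  step 9: ref 4 -> FAULT, evict 2, frames=[4,1,3] (faults so far: 5)
  step 10: ref 2 -> FAULT, evict 1, frames=[4,2,3] (faults so far: 6)
  step 11: ref 2 -> HIT, frames=[4,2,3] (faults so far: 6)
  step 12: ref 2 -> HIT, frames=[4,2,3] (faults so far: 6)
  step 13: ref 1 -> FAULT, evict 3, frames=[4,2,1] (faults so far: 7)
  step 14: ref 2 -> HIT, frames=[4,2,1] (faults so far: 7)
  LRU total faults: 7
--- Optimal ---
  step 0: ref 2 -> FAULT, frames=[2,-,-] (faults so far: 1)
  step 1: ref 1 -> FAULT, frames=[2,1,-] (faults so far: 2)
  step 2: ref 2 -> HIT, frames=[2,1,-] (faults so far: 2)
  step 3: ref 2 -> HIT, frames=[2,1,-] (faults so far: 2)
  step 4: ref 1 -> HIT, frames=[2,1,-] (faults so far: 2)
  step 5: ref 4 -> FAULT, frames=[2,1,4] (faults so far: 3)
  step 6: ref 2 -> HIT, frames=[2,1,4] (faults so far: 3)
  step 7: ref 1 -> HIT, frames=[2,1,4] (faults so far: 3)
  step 8: ref 3 -> FAULT, evict 1, frames=[2,3,4] (faults so far: 4)
  step 9: ref 4 -> HIT, frames=[2,3,4] (faults so far: 4)
  step 10: ref 2 -> HIT, frames=[2,3,4] (faults so far: 4)
  step 11: ref 2 -> HIT, frames=[2,3,4] (faults so far: 4)
  step 12: ref 2 -> HIT, frames=[2,3,4] (faults so far: 4)
  step 13: ref 1 -> FAULT, evict 3, frames=[2,1,4] (faults so far: 5)
  step 14: ref 2 -> HIT, frames=[2,1,4] (faults so far: 5)
  Optimal total faults: 5

Answer: 6 7 5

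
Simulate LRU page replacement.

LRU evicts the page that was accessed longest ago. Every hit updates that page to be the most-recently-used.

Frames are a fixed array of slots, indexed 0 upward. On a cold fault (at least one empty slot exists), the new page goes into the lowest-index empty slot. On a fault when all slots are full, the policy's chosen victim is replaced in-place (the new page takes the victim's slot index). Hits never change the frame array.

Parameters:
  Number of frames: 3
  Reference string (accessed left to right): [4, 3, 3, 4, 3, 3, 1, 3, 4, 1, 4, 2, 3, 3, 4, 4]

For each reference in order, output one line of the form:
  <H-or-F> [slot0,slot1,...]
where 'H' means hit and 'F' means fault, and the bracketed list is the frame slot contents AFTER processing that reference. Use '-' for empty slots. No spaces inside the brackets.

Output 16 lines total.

F [4,-,-]
F [4,3,-]
H [4,3,-]
H [4,3,-]
H [4,3,-]
H [4,3,-]
F [4,3,1]
H [4,3,1]
H [4,3,1]
H [4,3,1]
H [4,3,1]
F [4,2,1]
F [4,2,3]
H [4,2,3]
H [4,2,3]
H [4,2,3]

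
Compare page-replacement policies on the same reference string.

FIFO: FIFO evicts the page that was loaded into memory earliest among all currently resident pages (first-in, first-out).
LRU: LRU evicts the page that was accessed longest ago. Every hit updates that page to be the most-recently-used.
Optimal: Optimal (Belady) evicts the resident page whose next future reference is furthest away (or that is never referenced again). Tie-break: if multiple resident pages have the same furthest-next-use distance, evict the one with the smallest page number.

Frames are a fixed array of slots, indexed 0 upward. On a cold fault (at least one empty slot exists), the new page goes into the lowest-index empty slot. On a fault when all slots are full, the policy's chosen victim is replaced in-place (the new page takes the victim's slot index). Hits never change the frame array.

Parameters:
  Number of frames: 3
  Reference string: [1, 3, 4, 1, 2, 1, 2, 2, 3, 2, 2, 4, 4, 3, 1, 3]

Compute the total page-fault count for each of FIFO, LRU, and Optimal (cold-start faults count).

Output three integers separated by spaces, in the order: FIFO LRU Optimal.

--- FIFO ---
  step 0: ref 1 -> FAULT, frames=[1,-,-] (faults so far: 1)
  step 1: ref 3 -> FAULT, frames=[1,3,-] (faults so far: 2)
  step 2: ref 4 -> FAULT, frames=[1,3,4] (faults so far: 3)
  step 3: ref 1 -> HIT, frames=[1,3,4] (faults so far: 3)
  step 4: ref 2 -> FAULT, evict 1, frames=[2,3,4] (faults so far: 4)
  step 5: ref 1 -> FAULT, evict 3, frames=[2,1,4] (faults so far: 5)
  step 6: ref 2 -> HIT, frames=[2,1,4] (faults so far: 5)
  step 7: ref 2 -> HIT, frames=[2,1,4] (faults so far: 5)
  step 8: ref 3 -> FAULT, evict 4, frames=[2,1,3] (faults so far: 6)
  step 9: ref 2 -> HIT, frames=[2,1,3] (faults so far: 6)
  step 10: ref 2 -> HIT, frames=[2,1,3] (faults so far: 6)
  step 11: ref 4 -> FAULT, evict 2, frames=[4,1,3] (faults so far: 7)
  step 12: ref 4 -> HIT, frames=[4,1,3] (faults so far: 7)
  step 13: ref 3 -> HIT, frames=[4,1,3] (faults so far: 7)
  step 14: ref 1 -> HIT, frames=[4,1,3] (faults so far: 7)
  step 15: ref 3 -> HIT, frames=[4,1,3] (faults so far: 7)
  FIFO total faults: 7
--- LRU ---
  step 0: ref 1 -> FAULT, frames=[1,-,-] (faults so far: 1)
  step 1: ref 3 -> FAULT, frames=[1,3,-] (faults so far: 2)
  step 2: ref 4 -> FAULT, frames=[1,3,4] (faults so far: 3)
  step 3: ref 1 -> HIT, frames=[1,3,4] (faults so far: 3)
  step 4: ref 2 -> FAULT, evict 3, frames=[1,2,4] (faults so far: 4)
  step 5: ref 1 -> HIT, frames=[1,2,4] (faults so far: 4)
  step 6: ref 2 -> HIT, frames=[1,2,4] (faults so far: 4)
  step 7: ref 2 -> HIT, frames=[1,2,4] (faults so far: 4)
  step 8: ref 3 -> FAULT, evict 4, frames=[1,2,3] (faults so far: 5)
  step 9: ref 2 -> HIT, frames=[1,2,3] (faults so far: 5)
  step 10: ref 2 -> HIT, frames=[1,2,3] (faults so far: 5)
  step 11: ref 4 -> FAULT, evict 1, frames=[4,2,3] (faults so far: 6)
  step 12: ref 4 -> HIT, frames=[4,2,3] (faults so far: 6)
  step 13: ref 3 -> HIT, frames=[4,2,3] (faults so far: 6)
  step 14: ref 1 -> FAULT, evict 2, frames=[4,1,3] (faults so far: 7)
  step 15: ref 3 -> HIT, frames=[4,1,3] (faults so far: 7)
  LRU total faults: 7
--- Optimal ---
  step 0: ref 1 -> FAULT, frames=[1,-,-] (faults so far: 1)
  step 1: ref 3 -> FAULT, frames=[1,3,-] (faults so far: 2)
  step 2: ref 4 -> FAULT, frames=[1,3,4] (faults so far: 3)
  step 3: ref 1 -> HIT, frames=[1,3,4] (faults so far: 3)
  step 4: ref 2 -> FAULT, evict 4, frames=[1,3,2] (faults so far: 4)
  step 5: ref 1 -> HIT, frames=[1,3,2] (faults so far: 4)
  step 6: ref 2 -> HIT, frames=[1,3,2] (faults so far: 4)
  step 7: ref 2 -> HIT, frames=[1,3,2] (faults so far: 4)
  step 8: ref 3 -> HIT, frames=[1,3,2] (faults so far: 4)
  step 9: ref 2 -> HIT, frames=[1,3,2] (faults so far: 4)
  step 10: ref 2 -> HIT, frames=[1,3,2] (faults so far: 4)
  step 11: ref 4 -> FAULT, evict 2, frames=[1,3,4] (faults so far: 5)
  step 12: ref 4 -> HIT, frames=[1,3,4] (faults so far: 5)
  step 13: ref 3 -> HIT, frames=[1,3,4] (faults so far: 5)
  step 14: ref 1 -> HIT, frames=[1,3,4] (faults so far: 5)
  step 15: ref 3 -> HIT, frames=[1,3,4] (faults so far: 5)
  Optimal total faults: 5

Answer: 7 7 5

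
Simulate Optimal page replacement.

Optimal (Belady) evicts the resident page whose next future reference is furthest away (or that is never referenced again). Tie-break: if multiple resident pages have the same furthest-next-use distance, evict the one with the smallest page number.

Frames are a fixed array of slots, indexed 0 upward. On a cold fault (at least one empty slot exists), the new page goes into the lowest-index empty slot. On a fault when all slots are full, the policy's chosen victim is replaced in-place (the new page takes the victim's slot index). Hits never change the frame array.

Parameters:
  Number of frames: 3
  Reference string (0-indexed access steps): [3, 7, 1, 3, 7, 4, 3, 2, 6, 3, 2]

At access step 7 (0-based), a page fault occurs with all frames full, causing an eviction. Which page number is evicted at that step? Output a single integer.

Step 0: ref 3 -> FAULT, frames=[3,-,-]
Step 1: ref 7 -> FAULT, frames=[3,7,-]
Step 2: ref 1 -> FAULT, frames=[3,7,1]
Step 3: ref 3 -> HIT, frames=[3,7,1]
Step 4: ref 7 -> HIT, frames=[3,7,1]
Step 5: ref 4 -> FAULT, evict 1, frames=[3,7,4]
Step 6: ref 3 -> HIT, frames=[3,7,4]
Step 7: ref 2 -> FAULT, evict 4, frames=[3,7,2]
At step 7: evicted page 4

Answer: 4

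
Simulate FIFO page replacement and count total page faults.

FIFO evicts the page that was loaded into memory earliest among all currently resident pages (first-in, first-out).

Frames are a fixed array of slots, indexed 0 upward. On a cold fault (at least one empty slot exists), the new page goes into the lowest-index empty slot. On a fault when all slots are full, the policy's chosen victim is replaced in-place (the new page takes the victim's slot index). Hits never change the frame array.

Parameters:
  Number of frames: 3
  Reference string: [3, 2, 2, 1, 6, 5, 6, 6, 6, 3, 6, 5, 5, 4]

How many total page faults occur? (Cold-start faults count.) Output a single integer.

Step 0: ref 3 → FAULT, frames=[3,-,-]
Step 1: ref 2 → FAULT, frames=[3,2,-]
Step 2: ref 2 → HIT, frames=[3,2,-]
Step 3: ref 1 → FAULT, frames=[3,2,1]
Step 4: ref 6 → FAULT (evict 3), frames=[6,2,1]
Step 5: ref 5 → FAULT (evict 2), frames=[6,5,1]
Step 6: ref 6 → HIT, frames=[6,5,1]
Step 7: ref 6 → HIT, frames=[6,5,1]
Step 8: ref 6 → HIT, frames=[6,5,1]
Step 9: ref 3 → FAULT (evict 1), frames=[6,5,3]
Step 10: ref 6 → HIT, frames=[6,5,3]
Step 11: ref 5 → HIT, frames=[6,5,3]
Step 12: ref 5 → HIT, frames=[6,5,3]
Step 13: ref 4 → FAULT (evict 6), frames=[4,5,3]
Total faults: 7

Answer: 7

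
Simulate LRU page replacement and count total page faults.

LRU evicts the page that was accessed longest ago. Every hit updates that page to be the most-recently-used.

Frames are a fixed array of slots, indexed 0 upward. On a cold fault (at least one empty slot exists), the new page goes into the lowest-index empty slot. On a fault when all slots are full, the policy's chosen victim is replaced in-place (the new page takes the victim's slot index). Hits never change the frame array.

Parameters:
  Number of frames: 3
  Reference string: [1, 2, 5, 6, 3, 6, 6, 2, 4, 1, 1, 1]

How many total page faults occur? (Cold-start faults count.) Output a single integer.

Step 0: ref 1 → FAULT, frames=[1,-,-]
Step 1: ref 2 → FAULT, frames=[1,2,-]
Step 2: ref 5 → FAULT, frames=[1,2,5]
Step 3: ref 6 → FAULT (evict 1), frames=[6,2,5]
Step 4: ref 3 → FAULT (evict 2), frames=[6,3,5]
Step 5: ref 6 → HIT, frames=[6,3,5]
Step 6: ref 6 → HIT, frames=[6,3,5]
Step 7: ref 2 → FAULT (evict 5), frames=[6,3,2]
Step 8: ref 4 → FAULT (evict 3), frames=[6,4,2]
Step 9: ref 1 → FAULT (evict 6), frames=[1,4,2]
Step 10: ref 1 → HIT, frames=[1,4,2]
Step 11: ref 1 → HIT, frames=[1,4,2]
Total faults: 8

Answer: 8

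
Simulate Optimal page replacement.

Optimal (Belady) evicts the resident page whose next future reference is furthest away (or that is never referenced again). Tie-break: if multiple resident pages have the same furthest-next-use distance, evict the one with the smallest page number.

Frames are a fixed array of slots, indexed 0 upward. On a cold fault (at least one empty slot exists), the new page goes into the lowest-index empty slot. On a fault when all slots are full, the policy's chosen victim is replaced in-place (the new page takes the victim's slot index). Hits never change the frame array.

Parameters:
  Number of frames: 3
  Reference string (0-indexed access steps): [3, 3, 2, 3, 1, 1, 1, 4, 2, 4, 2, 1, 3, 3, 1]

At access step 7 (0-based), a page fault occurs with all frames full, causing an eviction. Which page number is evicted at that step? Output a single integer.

Answer: 3

Derivation:
Step 0: ref 3 -> FAULT, frames=[3,-,-]
Step 1: ref 3 -> HIT, frames=[3,-,-]
Step 2: ref 2 -> FAULT, frames=[3,2,-]
Step 3: ref 3 -> HIT, frames=[3,2,-]
Step 4: ref 1 -> FAULT, frames=[3,2,1]
Step 5: ref 1 -> HIT, frames=[3,2,1]
Step 6: ref 1 -> HIT, frames=[3,2,1]
Step 7: ref 4 -> FAULT, evict 3, frames=[4,2,1]
At step 7: evicted page 3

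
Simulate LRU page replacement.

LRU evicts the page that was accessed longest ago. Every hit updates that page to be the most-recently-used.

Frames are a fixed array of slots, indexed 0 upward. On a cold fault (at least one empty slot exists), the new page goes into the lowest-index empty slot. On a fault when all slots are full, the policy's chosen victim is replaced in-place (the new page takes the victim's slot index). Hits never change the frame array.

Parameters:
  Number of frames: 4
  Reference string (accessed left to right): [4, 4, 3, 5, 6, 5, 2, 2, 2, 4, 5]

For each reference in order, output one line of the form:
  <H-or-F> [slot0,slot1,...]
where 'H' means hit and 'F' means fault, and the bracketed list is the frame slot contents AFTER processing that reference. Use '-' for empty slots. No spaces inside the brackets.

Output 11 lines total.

F [4,-,-,-]
H [4,-,-,-]
F [4,3,-,-]
F [4,3,5,-]
F [4,3,5,6]
H [4,3,5,6]
F [2,3,5,6]
H [2,3,5,6]
H [2,3,5,6]
F [2,4,5,6]
H [2,4,5,6]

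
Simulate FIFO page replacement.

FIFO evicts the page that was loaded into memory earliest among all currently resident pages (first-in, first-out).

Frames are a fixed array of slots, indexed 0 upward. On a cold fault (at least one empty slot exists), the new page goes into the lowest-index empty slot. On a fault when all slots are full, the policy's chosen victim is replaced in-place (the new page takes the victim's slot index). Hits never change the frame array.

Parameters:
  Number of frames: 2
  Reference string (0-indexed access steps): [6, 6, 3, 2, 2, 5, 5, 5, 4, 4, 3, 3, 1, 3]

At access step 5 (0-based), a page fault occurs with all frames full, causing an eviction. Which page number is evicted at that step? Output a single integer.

Answer: 3

Derivation:
Step 0: ref 6 -> FAULT, frames=[6,-]
Step 1: ref 6 -> HIT, frames=[6,-]
Step 2: ref 3 -> FAULT, frames=[6,3]
Step 3: ref 2 -> FAULT, evict 6, frames=[2,3]
Step 4: ref 2 -> HIT, frames=[2,3]
Step 5: ref 5 -> FAULT, evict 3, frames=[2,5]
At step 5: evicted page 3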